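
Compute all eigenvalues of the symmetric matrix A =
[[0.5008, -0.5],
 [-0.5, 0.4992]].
sigma(A) ≈ {0, 1}

A is real symmetric, so its spectrum consists of real eigenvalues. Expanding the characteristic polynomial of the displayed matrix gives
  det(λ I - A) = p(λ) = λ^2 + (-1)λ + (0).
Solving p(λ) = 0 yields eigenvalues ≈ 0, 1. (A is shown rounded to 4 decimals, so these recover the underlying integer eigenvalues to within that precision.)
Verification: the trace of A = 1 equals the sum of eigenvalues 1, and det(A) ≈ -0.0000 matches the eigenvalue product 0.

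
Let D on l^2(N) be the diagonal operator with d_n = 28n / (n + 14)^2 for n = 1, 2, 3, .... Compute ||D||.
||D|| = 1/2 (attained at n = 14)

For D diagonal, ||D|| = sup_n |d_n|. Treat f(x) = 28x / (x + 14)^2 for real x > 0. By the quotient rule, f'(x) = 28(14 - x)/(x + 14)^3, which is positive for x < 14 and negative for x > 14. So f has a unique maximum at x = 14, and since 14 is a positive integer, the supremum over n ≥ 1 is attained at n = 14: d_14 = 28·14/(14 + 14)^2 = 28·14/784 = 1/2. Hence ||D|| = 1/2.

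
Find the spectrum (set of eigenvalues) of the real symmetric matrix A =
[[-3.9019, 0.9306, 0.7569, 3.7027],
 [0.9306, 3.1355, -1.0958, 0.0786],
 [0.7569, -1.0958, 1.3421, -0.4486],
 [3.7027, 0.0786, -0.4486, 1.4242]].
sigma(A) ≈ {-6, 1, 3, 4}

A is real symmetric, so its spectrum consists of real eigenvalues. Expanding the characteristic polynomial of the displayed matrix gives
  det(λ I - A) = p(λ) = λ^4 + (-2)λ^3 + (-29)λ^2 + (101.9987)λ + (-71.9972).
Solving p(λ) = 0 yields eigenvalues ≈ -6, 1, 3, 4. (A is shown rounded to 4 decimals, so these recover the underlying integer eigenvalues to within that precision.)
Verification: the trace of A = 2 equals the sum of eigenvalues 2, and det(A) ≈ -71.9972 matches the eigenvalue product -72.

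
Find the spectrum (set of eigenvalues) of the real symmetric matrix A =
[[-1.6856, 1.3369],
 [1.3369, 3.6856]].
sigma(A) ≈ {-2, 4}

A is real symmetric, so its spectrum consists of real eigenvalues. Expanding the characteristic polynomial of the displayed matrix gives
  det(λ I - A) = p(λ) = λ^2 + (-2)λ + (-8).
Solving p(λ) = 0 yields eigenvalues ≈ -2, 4. (A is shown rounded to 4 decimals, so these recover the underlying integer eigenvalues to within that precision.)
Verification: the trace of A = 2 equals the sum of eigenvalues 2, and det(A) ≈ -7.9997 matches the eigenvalue product -8.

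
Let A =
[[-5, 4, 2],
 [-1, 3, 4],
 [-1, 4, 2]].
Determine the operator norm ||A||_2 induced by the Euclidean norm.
||A||_2 ≈ 8.9524 (= sqrt(largest eigenvalue of A^T A))

||A||_2 = sigma_max(A) = sqrt(lambda_max(A^T A)). Form the symmetric matrix M = A^T A =
[[27, -27, -16],
 [-27, 41, 28],
 [-16, 28, 24]].
Its characteristic polynomial (trace, sum of principal 2x2 minors, determinant of M give the coefficients) is
  p(λ) = det(λ I - M) = λ^3 - 92λ^2 + 970λ - 1600.
No integer candidate from the rational root theorem (±divisors of 1600) is a root, so the roots are irrational. The cubic discriminant is Δ = 1830474400 > 0, so there are three distinct real roots. p(2) = -20 and p(3) = 509 have opposite signs, so a root lies in (2, 3); Newton's method refines it to λ ≈ 2.0327. p(9) = 407 and p(10) = -100 have opposite signs, so a root lies in (9, 10); Newton's method refines it to λ ≈ 9.8211. p(80) = -800 and p(81) = 4799 have opposite signs, so a root lies in (80, 81); Newton's method refines it to λ ≈ 80.1462. Check (Vieta): the three roots sum to 92, matching tr M = 92.
So the eigenvalues of A^T A are ≈ 2.0327, 9.8211, 80.1462 (all ≥ 0, as they must be for A^T A). The largest is λ_max ≈ 80.1462, hence ||A||_2 = sqrt(λ_max) ≈ 8.9524.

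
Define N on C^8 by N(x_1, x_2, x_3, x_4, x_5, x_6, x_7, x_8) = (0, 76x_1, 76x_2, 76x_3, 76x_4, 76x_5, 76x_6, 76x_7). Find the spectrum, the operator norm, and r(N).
sigma(N) = {0}; ||N|| = 76; r(N) = 0. (N is nilpotent with N^8 = 0.)

On C^8, N is a strictly lower-triangular matrix with 76 on the subdiagonal and zeros elsewhere, so its characteristic polynomial is lambda^8 and every eigenvalue is 0: sigma(N) = {0}. For the operator norm, N e_i = 76e_{i+1} for i = 1, ..., 7 and N e_8 = 0, so the singular values of N are 76 (with multiplicity 7) and 0; hence ||N|| = 76. The spectral radius r(N) = max|lambda| = 0. Note ||N|| > r(N) — characteristic of non-normal nilpotent operators. Indeed N^8 = 0.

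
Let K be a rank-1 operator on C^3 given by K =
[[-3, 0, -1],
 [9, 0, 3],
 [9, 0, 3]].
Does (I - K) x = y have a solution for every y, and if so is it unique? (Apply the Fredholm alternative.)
(I - K) is invertible (det(I - K) = 1 ≠ 0), so for every y in C^3 the equation (I - K) x = y has a unique solution.

K has rank 1, so it is an outer product K = u v^T: every row of K is a multiple of one row vector. Reading off the entries, u = (1, -3, -3) and v = (-3, 0, -1) (row i of K equals u_i·v^T). A rank-one matrix u v^T satisfies K u = u (v·u) and kills the (2)-dimensional subspace v^⊥, so its characteristic polynomial is lambda^2 (lambda - v·u) with v·u = tr K = 0. Hence the eigenvalues of I - K are 1 (multiplicity 2) and 1 - (0) = 1, so det(I - K) = 1. (Direct check: I - K =
[[4, 0, 1],
 [-9, 1, -3],
 [-9, 0, -2]]
has determinant 1.) The finite-dimensional Fredholm alternative says: either (I - K) is invertible, or ker(I - K) ≠ {0} and then range(I - K) = ker((I - K)^*)^⊥, with dim ker(I - K) = dim ker((I - K)^*). Since det(I - K) ≠ 0, 1 is not an eigenvalue of K and ker(I - K) = {0}, so we are in the first case: for every y there is a unique x = (I - K)^(-1) y. Explicitly, by the Sherman–Morrison formula, (I - u v^T)^(-1) = I + u v^T/(1 - v·u), i.e. (I - K)^(-1) = I + K.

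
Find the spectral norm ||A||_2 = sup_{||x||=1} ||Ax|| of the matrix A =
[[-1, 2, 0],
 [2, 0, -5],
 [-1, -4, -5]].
||A||_2 ≈ 7.7613 (= sqrt(largest eigenvalue of A^T A))

||A||_2 = sigma_max(A) = sqrt(lambda_max(A^T A)). Form the symmetric matrix M = A^T A =
[[6, 2, -5],
 [2, 20, 20],
 [-5, 20, 50]].
Its characteristic polynomial (trace, sum of principal 2x2 minors, determinant of M give the coefficients) is
  p(λ) = det(λ I - M) = λ^3 - 76λ^2 + 991λ - 2500.
No integer candidate from the rational root theorem (±divisors of 2500) is a root, so the roots are irrational. The cubic discriminant is Δ = 610240772 > 0, so there are three distinct real roots. p(3) = -184 and p(4) = 312 have opposite signs, so a root lies in (3, 4); Newton's method refines it to λ ≈ 3.3412. p(12) = 176 and p(13) = -264 have opposite signs, so a root lies in (12, 13); Newton's method refines it to λ ≈ 12.4214. p(60) = -640 and p(61) = 2136 have opposite signs, so a root lies in (60, 61); Newton's method refines it to λ ≈ 60.2374. Check (Vieta): the three roots sum to 76, matching tr M = 76.
So the eigenvalues of A^T A are ≈ 3.3412, 12.4214, 60.2374 (all ≥ 0, as they must be for A^T A). The largest is λ_max ≈ 60.2374, hence ||A||_2 = sqrt(λ_max) ≈ 7.7613.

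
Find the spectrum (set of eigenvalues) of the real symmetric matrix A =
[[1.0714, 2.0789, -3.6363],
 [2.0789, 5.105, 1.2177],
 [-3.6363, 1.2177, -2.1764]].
sigma(A) ≈ {-5, 3, 6}

A is real symmetric, so its spectrum consists of real eigenvalues. Expanding the characteristic polynomial of the displayed matrix gives
  det(λ I - A) = p(λ) = λ^3 + (-4)λ^2 + (-27)λ + (89.9986).
Solving p(λ) = 0 yields eigenvalues ≈ -5, 3, 6. (A is shown rounded to 4 decimals, so these recover the underlying integer eigenvalues to within that precision.)
Verification: the trace of A = 4 equals the sum of eigenvalues 4, and det(A) ≈ -89.9986 matches the eigenvalue product -90.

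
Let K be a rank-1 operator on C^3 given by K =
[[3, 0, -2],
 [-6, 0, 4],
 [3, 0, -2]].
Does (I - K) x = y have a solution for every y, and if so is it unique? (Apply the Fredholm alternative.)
(I - K) is singular (det(I - K) = 0, i.e. 1 ∈ sigma(K)). (I - K) x = y is solvable iff y ⊥ ker((I - K)^*) = span{(3, 0, -2)}, i.e. iff 3y_1 - 2y_3 = 0. When solvable, the solutions are x = y + c·(1, -2, 1), c arbitrary (ker(I - K) = span{(1, -2, 1)}, dimension 1).

K has rank 1, so it is an outer product K = u v^T: every row of K is a multiple of one row vector. Reading off the entries, u = (1, -2, 1) and v = (3, 0, -2) (row i of K equals u_i·v^T). A rank-one matrix u v^T satisfies K u = u (v·u) and kills the (2)-dimensional subspace v^⊥, so its characteristic polynomial is lambda^2 (lambda - v·u) with v·u = tr K = 1. Hence the eigenvalues of I - K are 1 (multiplicity 2) and 1 - (1) = 0, so det(I - K) = 0. (Direct check: I - K =
[[-2, 0, 2],
 [6, 1, -4],
 [-3, 0, 3]]
has determinant 0.) So 1 is an eigenvalue of K and (I - K) is not invertible. The finite-dimensional Fredholm alternative says: either (I - K) is invertible, or ker(I - K) ≠ {0} and then range(I - K) = ker((I - K)^*)^⊥, with dim ker(I - K) = dim ker((I - K)^*). We are in the second case, so we need both kernels. Kernel of I - K: (I - K) u = u - u (v·u) = u - u = 0, so ker(I - K) = span{u} = span{(1, -2, 1)} (it is exactly 1-dimensional because rank(I - K) = 2). Kernel of the adjoint: K is real, so (I - K)^* = I - K^T = I - v u^T, and (I - v u^T) v = v - v (u·v) = 0; hence ker((I - K)^*) = span{v} = span{(3, 0, -2)}. Therefore (I - K) x = y is solvable iff <y, v> = 0, i.e. iff 3y_1 - 2y_3 = 0. When this holds, K y = u (v·y) = 0, so (I - K) y = y and x = y is a particular solution; the full solution set is the line x = y + c·u = y + c·(1, -2, 1), c ∈ C.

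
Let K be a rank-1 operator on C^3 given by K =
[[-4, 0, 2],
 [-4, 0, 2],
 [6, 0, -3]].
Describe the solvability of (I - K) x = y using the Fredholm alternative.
(I - K) is invertible (det(I - K) = 8 ≠ 0), so for every y in C^3 the equation (I - K) x = y has a unique solution.

K has rank 1, so it is an outer product K = u v^T: every row of K is a multiple of one row vector. Reading off the entries, u = (-2, -2, 3) and v = (2, 0, -1) (row i of K equals u_i·v^T). A rank-one matrix u v^T satisfies K u = u (v·u) and kills the (2)-dimensional subspace v^⊥, so its characteristic polynomial is lambda^2 (lambda - v·u) with v·u = tr K = -7. Hence the eigenvalues of I - K are 1 (multiplicity 2) and 1 - (-7) = 8, so det(I - K) = 8. (Direct check: I - K =
[[5, 0, -2],
 [4, 1, -2],
 [-6, 0, 4]]
has determinant 8.) The finite-dimensional Fredholm alternative says: either (I - K) is invertible, or ker(I - K) ≠ {0} and then range(I - K) = ker((I - K)^*)^⊥, with dim ker(I - K) = dim ker((I - K)^*). Since det(I - K) ≠ 0, 1 is not an eigenvalue of K and ker(I - K) = {0}, so we are in the first case: for every y there is a unique x = (I - K)^(-1) y. Explicitly, by the Sherman–Morrison formula, (I - u v^T)^(-1) = I + u v^T/(1 - v·u), i.e. (I - K)^(-1) = I + K/(8).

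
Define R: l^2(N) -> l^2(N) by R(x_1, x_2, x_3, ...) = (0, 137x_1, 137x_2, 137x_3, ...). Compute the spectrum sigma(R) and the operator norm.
sigma(R) = closed disk {z in C : |z| ≤ 137}; ||R|| = 137

Note R = 137·U where U is the unit right shift (U x)_k = x_{k-1} (with x_0 := 0); so ||R|| = 137||U|| and sigma(R) = 137·sigma(U). ||R x||^2 = sum_{k≥1} |137x_k|^2 = 18769||x||^2, so ||R|| = 137 and sigma(R) ⊂ {|z| ≤ 137}. For any |lambda| < 137, the equation (R - lambda I) x = 0 forces x_1 = 0, then 137x_k = lambda x_{k+1} ⇒ x = 0, so R has no eigenvalues. But (R - lambda I) is not surjective for |lambda| < 137: solving (R - lambda I) x = e_1 would require x_n proportional to (lambda/137)^(-n), which is not in l^2. So every |lambda| < 137 lies in the residual spectrum. The boundary |lambda| = 137 is in the approximate point spectrum (the spectrum is closed). Hence sigma(R) is the closed disk of radius 137.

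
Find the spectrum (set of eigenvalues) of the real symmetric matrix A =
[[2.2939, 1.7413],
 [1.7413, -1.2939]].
sigma(A) ≈ {-2, 3}

A is real symmetric, so its spectrum consists of real eigenvalues. Expanding the characteristic polynomial of the displayed matrix gives
  det(λ I - A) = p(λ) = λ^2 + (-1)λ + (-6).
Solving p(λ) = 0 yields eigenvalues ≈ -2, 3. (A is shown rounded to 4 decimals, so these recover the underlying integer eigenvalues to within that precision.)
Verification: the trace of A = 1 equals the sum of eigenvalues 1, and det(A) ≈ -6.0002 matches the eigenvalue product -6.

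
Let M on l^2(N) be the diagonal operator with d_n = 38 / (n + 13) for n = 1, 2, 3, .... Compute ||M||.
||M|| = 19/7 (attained at n = 1)

For M diagonal, ||M|| = sup_n |d_n| = sup_n 38/(n + 13). This is positive and strictly decreasing in n, so the supremum is attained at n = 1: d_1 = 38/(1 + 13) = 19/7. Hence ||M|| = 19/7.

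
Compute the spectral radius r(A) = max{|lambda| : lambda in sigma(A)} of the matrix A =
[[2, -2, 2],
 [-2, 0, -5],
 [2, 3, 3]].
r(A) ≈ 3.4215

The eigenvalues of A are the roots of its characteristic polynomial. With M = A (coefficients from the trace, the sum of principal 2x2 minors, and det A):
  p(λ) = det(λ I - M) = λ^3 - 5λ^2 + 13λ - 26.
No integer candidate from the rational root theorem (±divisors of 26) is a root, so the roots are irrational. The cubic discriminant is Δ = -5395 < 0, so there is one real root and a complex-conjugate pair. p(3) = -5 and p(4) = 10 have opposite signs, so a root lies in (3, 4); Newton's method refines it to λ ≈ 3.4215. Dividing out (λ - (3.4215)) leaves approximately λ^2 - 1.5785λ + 7.5991. For λ^2 - 1.5785λ + 7.5991 the discriminant is -27.9046. It is negative, so the remaining roots are the complex-conjugate pair λ ≈ 0.7893 ± 2.6412i. Their product equals the constant term, so |λ|^2 ≈ 7.5991 and |λ| ≈ 2.7566.
Thus the eigenvalues (to 4 decimals) are 3.4215 (modulus 3.4215); 0.7893 ± 2.6412i (modulus 2.7566). The spectral radius is the largest modulus: r(A) ≈ 3.4215. (Cross-check: r(A) ≤ ||A||_2 ≈ 7.0452; equality holds whenever A is normal, though it can also hold for some non-normal A.)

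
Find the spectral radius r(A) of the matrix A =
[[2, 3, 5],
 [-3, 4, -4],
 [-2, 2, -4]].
r(A) ≈ 3.8577

The eigenvalues of A are the roots of its characteristic polynomial. With M = A (coefficients from the trace, the sum of principal 2x2 minors, and det A):
  p(λ) = det(λ I - M) = λ^3 - 2λ^2 + 11λ + 18.
No integer candidate from the rational root theorem (±divisors of 18) is a root, so the roots are irrational. The cubic discriminant is Δ = -20140 < 0, so there is one real root and a complex-conjugate pair. p(-2) = -20 and p(-1) = 4 have opposite signs, so a root lies in (-2, -1); Newton's method refines it to λ ≈ -1.2095. Dividing out (λ - (-1.2095)) leaves approximately λ^2 - 3.2095λ + 14.882. For λ^2 - 3.2095λ + 14.882 the discriminant is -49.2269. It is negative, so the remaining roots are the complex-conjugate pair λ ≈ 1.6048 ± 3.5081i. Their product equals the constant term, so |λ|^2 ≈ 14.882 and |λ| ≈ 3.8577.
Thus the eigenvalues (to 4 decimals) are -1.2095 (modulus 1.2095); 1.6048 ± 3.5081i (modulus 3.8577). The spectral radius is the largest modulus: r(A) ≈ 3.8577. (Cross-check: r(A) ≤ ||A||_2 ≈ 8.7436; equality holds whenever A is normal, though it can also hold for some non-normal A.)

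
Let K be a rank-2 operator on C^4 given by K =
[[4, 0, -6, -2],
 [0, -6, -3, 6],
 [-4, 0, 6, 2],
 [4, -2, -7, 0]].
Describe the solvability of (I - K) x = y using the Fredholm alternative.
(I - K) is invertible (det(I - K) = -29 ≠ 0), so for every y in C^4 the equation (I - K) x = y has a unique solution.

K has rank 2 and factors as K = U V^T = u1 v1^T + u2 v2^T with u1 = (2, 0, -2, 2), v1 = (2, 2, -2, -3), u2 = (-2, -3, 2, -3), v2 = (0, 2, 1, -2) (multiplying out reproduces the displayed K). The nonzero eigenvalues of U V^T coincide with those of the 2 x 2 matrix G = V^T U = [[v1·u1, v1·u2], [v2·u1, v2·u2]] = [[2, -5], [-6, 2]], and by the Sylvester determinant identity det(I_4 - U V^T) = det(I_2 - V^T U) = det([[-1, 5], [6, -1]]) = (-1)(-1) - (5)(6) = -29. (Direct check: I - K =
[[-3, 0, 6, 2],
 [0, 7, 3, -6],
 [4, 0, -5, -2],
 [-4, 2, 7, 1]]
has determinant -29.) The finite-dimensional Fredholm alternative says: either (I - K) is invertible, or ker(I - K) ≠ {0} and then range(I - K) = ker((I - K)^*)^⊥, with dim ker(I - K) = dim ker((I - K)^*). Since det(I - K) ≠ 0, 1 is not an eigenvalue of K and ker(I - K) = {0}, so we are in the first case: for every y there is a unique x = (I - K)^(-1) y. (Explicitly, by the Woodbury identity, (I - U V^T)^(-1) = I + U (I_2 - G)^(-1) V^T.)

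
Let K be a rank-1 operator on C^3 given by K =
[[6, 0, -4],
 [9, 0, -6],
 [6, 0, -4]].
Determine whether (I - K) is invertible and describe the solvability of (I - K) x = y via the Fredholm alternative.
(I - K) is invertible (det(I - K) = -1 ≠ 0), so for every y in C^3 the equation (I - K) x = y has a unique solution.

K has rank 1, so it is an outer product K = u v^T: every row of K is a multiple of one row vector. Reading off the entries, u = (-2, -3, -2) and v = (-3, 0, 2) (row i of K equals u_i·v^T). A rank-one matrix u v^T satisfies K u = u (v·u) and kills the (2)-dimensional subspace v^⊥, so its characteristic polynomial is lambda^2 (lambda - v·u) with v·u = tr K = 2. Hence the eigenvalues of I - K are 1 (multiplicity 2) and 1 - (2) = -1, so det(I - K) = -1. (Direct check: I - K =
[[-5, 0, 4],
 [-9, 1, 6],
 [-6, 0, 5]]
has determinant -1.) The finite-dimensional Fredholm alternative says: either (I - K) is invertible, or ker(I - K) ≠ {0} and then range(I - K) = ker((I - K)^*)^⊥, with dim ker(I - K) = dim ker((I - K)^*). Since det(I - K) ≠ 0, 1 is not an eigenvalue of K and ker(I - K) = {0}, so we are in the first case: for every y there is a unique x = (I - K)^(-1) y. Explicitly, by the Sherman–Morrison formula, (I - u v^T)^(-1) = I + u v^T/(1 - v·u), i.e. (I - K)^(-1) = I - K.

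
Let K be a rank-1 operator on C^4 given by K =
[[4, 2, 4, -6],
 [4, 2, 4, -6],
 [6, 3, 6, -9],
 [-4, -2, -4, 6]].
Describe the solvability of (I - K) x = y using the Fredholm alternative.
(I - K) is invertible (det(I - K) = -17 ≠ 0), so for every y in C^4 the equation (I - K) x = y has a unique solution.

K has rank 1, so it is an outer product K = u v^T: every row of K is a multiple of one row vector. Reading off the entries, u = (-2, -2, -3, 2) and v = (-2, -1, -2, 3) (row i of K equals u_i·v^T). A rank-one matrix u v^T satisfies K u = u (v·u) and kills the (3)-dimensional subspace v^⊥, so its characteristic polynomial is lambda^3 (lambda - v·u) with v·u = tr K = 18. Hence the eigenvalues of I - K are 1 (multiplicity 3) and 1 - (18) = -17, so det(I - K) = -17. (Direct check: I - K =
[[-3, -2, -4, 6],
 [-4, -1, -4, 6],
 [-6, -3, -5, 9],
 [4, 2, 4, -5]]
has determinant -17.) The finite-dimensional Fredholm alternative says: either (I - K) is invertible, or ker(I - K) ≠ {0} and then range(I - K) = ker((I - K)^*)^⊥, with dim ker(I - K) = dim ker((I - K)^*). Since det(I - K) ≠ 0, 1 is not an eigenvalue of K and ker(I - K) = {0}, so we are in the first case: for every y there is a unique x = (I - K)^(-1) y. Explicitly, by the Sherman–Morrison formula, (I - u v^T)^(-1) = I + u v^T/(1 - v·u), i.e. (I - K)^(-1) = I + K/(-17).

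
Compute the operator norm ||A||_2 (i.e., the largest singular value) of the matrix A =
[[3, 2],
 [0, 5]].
||A||_2 = sqrt((38 + sqrt(544))/2) ≈ 5.5373 (= sqrt(largest eigenvalue of A^T A))

||A||_2 = sigma_max(A) = sqrt(lambda_max(A^T A)). Form the symmetric matrix M = A^T A =
[[9, 6],
 [6, 29]].
Its characteristic polynomial (trace, determinant of M give the coefficients) is
  p(λ) = det(λ I - M) = λ^2 - 38λ + 225.
For λ^2 - 38λ + 225 the discriminant is 544. It is nonnegative but not a perfect square, so the roots are real and irrational: λ = (38 ± sqrt(544))/2 ≈ 30.6619, 7.3381.
So the eigenvalues of A^T A are ≈ 7.3381, 30.6619 (all ≥ 0, as they must be for A^T A). The largest is λ_max = (38 + sqrt(544))/2 ≈ 30.6619, hence ||A||_2 = sqrt(λ_max) = sqrt((38 + sqrt(544))/2) ≈ 5.5373.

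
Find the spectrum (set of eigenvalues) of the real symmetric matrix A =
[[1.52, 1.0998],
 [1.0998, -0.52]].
sigma(A) ≈ {-1, 2}

A is real symmetric, so its spectrum consists of real eigenvalues. Expanding the characteristic polynomial of the displayed matrix gives
  det(λ I - A) = p(λ) = λ^2 + (-1)λ + (-2).
Solving p(λ) = 0 yields eigenvalues ≈ -1, 2. (A is shown rounded to 4 decimals, so these recover the underlying integer eigenvalues to within that precision.)
Verification: the trace of A = 1 equals the sum of eigenvalues 1, and det(A) ≈ -2.0000 matches the eigenvalue product -2.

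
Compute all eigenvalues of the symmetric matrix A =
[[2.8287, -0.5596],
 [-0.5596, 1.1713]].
sigma(A) ≈ {1, 3}

A is real symmetric, so its spectrum consists of real eigenvalues. Expanding the characteristic polynomial of the displayed matrix gives
  det(λ I - A) = p(λ) = λ^2 + (-4)λ + (3).
Solving p(λ) = 0 yields eigenvalues ≈ 1, 3. (A is shown rounded to 4 decimals, so these recover the underlying integer eigenvalues to within that precision.)
Verification: the trace of A = 4 equals the sum of eigenvalues 4, and det(A) ≈ 3.0001 matches the eigenvalue product 3.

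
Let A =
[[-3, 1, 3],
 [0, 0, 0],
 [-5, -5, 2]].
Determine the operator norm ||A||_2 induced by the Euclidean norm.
||A||_2 = sqrt((73 + sqrt(2249))/2) ≈ 7.7596 (= sqrt(largest eigenvalue of A^T A))

||A||_2 = sigma_max(A) = sqrt(lambda_max(A^T A)). Form the symmetric matrix M = A^T A =
[[34, 22, -19],
 [22, 26, -7],
 [-19, -7, 13]].
Its characteristic polynomial (trace, sum of principal 2x2 minors, determinant of M give the coefficients) is
  p(λ) = det(λ I - M) = λ^3 - 73λ^2 + 770λ.
The constant term is 0, so λ = 0 is a root. Dividing out λ leaves p(λ) = λ(λ^2 - 73λ + 770). For λ^2 - 73λ + 770 the discriminant is 2249. It is nonnegative but not a perfect square, so the roots are real and irrational: λ = (73 ± sqrt(2249))/2 ≈ 60.2118, 12.7882.
So the eigenvalues of A^T A are ≈ 0, 12.7882, 60.2118 (all ≥ 0, as they must be for A^T A). The largest is λ_max = (73 + sqrt(2249))/2 ≈ 60.2118, hence ||A||_2 = sqrt(λ_max) = sqrt((73 + sqrt(2249))/2) ≈ 7.7596.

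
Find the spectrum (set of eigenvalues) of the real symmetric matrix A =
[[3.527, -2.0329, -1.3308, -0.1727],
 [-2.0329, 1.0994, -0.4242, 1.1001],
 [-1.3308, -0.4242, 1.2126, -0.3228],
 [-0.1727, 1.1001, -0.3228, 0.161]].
sigma(A) ≈ {-1, 0, 2, 5}

A is real symmetric, so its spectrum consists of real eigenvalues. Expanding the characteristic polynomial of the displayed matrix gives
  det(λ I - A) = p(λ) = λ^4 + (-6)λ^3 + (3)λ^2 + (10)λ + (0).
Solving p(λ) = 0 yields eigenvalues ≈ -1, 0, 2, 5. (A is shown rounded to 4 decimals, so these recover the underlying integer eigenvalues to within that precision.)
Verification: the trace of A = 6 equals the sum of eigenvalues 6, and det(A) ≈ 0.0005 matches the eigenvalue product 0.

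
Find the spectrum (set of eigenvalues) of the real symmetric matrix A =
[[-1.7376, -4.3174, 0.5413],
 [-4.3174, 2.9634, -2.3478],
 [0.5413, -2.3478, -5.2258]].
sigma(A) ≈ {-6, -4, 6}

A is real symmetric, so its spectrum consists of real eigenvalues. Expanding the characteristic polynomial of the displayed matrix gives
  det(λ I - A) = p(λ) = λ^3 + (4)λ^2 + (-36)λ + (-144).
Solving p(λ) = 0 yields eigenvalues ≈ -6, -4, 6. (A is shown rounded to 4 decimals, so these recover the underlying integer eigenvalues to within that precision.)
Verification: the trace of A = -4 equals the sum of eigenvalues -4, and det(A) ≈ 144.0006 matches the eigenvalue product 144.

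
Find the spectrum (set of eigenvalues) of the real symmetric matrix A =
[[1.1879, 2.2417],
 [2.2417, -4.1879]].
sigma(A) ≈ {-5, 2}

A is real symmetric, so its spectrum consists of real eigenvalues. Expanding the characteristic polynomial of the displayed matrix gives
  det(λ I - A) = p(λ) = λ^2 + (3)λ + (-10).
Solving p(λ) = 0 yields eigenvalues ≈ -5, 2. (A is shown rounded to 4 decimals, so these recover the underlying integer eigenvalues to within that precision.)
Verification: the trace of A = -3 equals the sum of eigenvalues -3, and det(A) ≈ -10.0000 matches the eigenvalue product -10.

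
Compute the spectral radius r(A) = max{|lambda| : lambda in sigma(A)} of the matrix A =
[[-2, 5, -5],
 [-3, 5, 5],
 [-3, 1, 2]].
r(A) ≈ 5.3045

The eigenvalues of A are the roots of its characteristic polynomial. With M = A (coefficients from the trace, the sum of principal 2x2 minors, and det A):
  p(λ) = det(λ I - M) = λ^3 - 5λ^2 - 9λ + 115.
No integer candidate from the rational root theorem (±divisors of 115) is a root, so the roots are irrational. The cubic discriminant is Δ = -201484 < 0, so there is one real root and a complex-conjugate pair. p(-5) = -90 and p(-4) = 7 have opposite signs, so a root lies in (-5, -4); Newton's method refines it to λ ≈ -4.087. Dividing out (λ - (-4.087)) leaves approximately λ^2 - 9.087λ + 28.1382. For λ^2 - 9.087λ + 28.1382 the discriminant is -29.9797. It is negative, so the remaining roots are the complex-conjugate pair λ ≈ 4.5435 ± 2.7377i. Their product equals the constant term, so |λ|^2 ≈ 28.1382 and |λ| ≈ 5.3045.
Thus the eigenvalues (to 4 decimals) are -4.087 (modulus 4.087); 4.5435 ± 2.7377i (modulus 5.3045). The spectral radius is the largest modulus: r(A) ≈ 5.3045. (Cross-check: r(A) ≤ ||A||_2 ≈ 8.4501; equality holds whenever A is normal, though it can also hold for some non-normal A.)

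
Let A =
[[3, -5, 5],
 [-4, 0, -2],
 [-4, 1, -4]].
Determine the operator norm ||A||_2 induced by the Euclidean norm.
||A||_2 ≈ 9.912 (= sqrt(largest eigenvalue of A^T A))

||A||_2 = sigma_max(A) = sqrt(lambda_max(A^T A)). Form the symmetric matrix M = A^T A =
[[41, -19, 39],
 [-19, 26, -29],
 [39, -29, 45]].
Its characteristic polynomial (trace, sum of principal 2x2 minors, determinant of M give the coefficients) is
  p(λ) = det(λ I - M) = λ^3 - 112λ^2 + 1358λ - 676.
No integer candidate from the rational root theorem (±divisors of 676) is a root, so the roots are irrational. The cubic discriminant is Δ = 11155134832 > 0, so there are three distinct real roots. p(0) = -676 and p(1) = 571 have opposite signs, so a root lies in (0, 1); Newton's method refines it to λ ≈ 0.52. p(13) = 247 and p(14) = -872 have opposite signs, so a root lies in (13, 14); Newton's method refines it to λ ≈ 13.2322. p(98) = -2048 and p(99) = 6353 have opposite signs, so a root lies in (98, 99); Newton's method refines it to λ ≈ 98.2478. Check (Vieta): the three roots sum to 112, matching tr M = 112.
So the eigenvalues of A^T A are ≈ 0.52, 13.2322, 98.2478 (all ≥ 0, as they must be for A^T A). The largest is λ_max ≈ 98.2478, hence ||A||_2 = sqrt(λ_max) ≈ 9.912.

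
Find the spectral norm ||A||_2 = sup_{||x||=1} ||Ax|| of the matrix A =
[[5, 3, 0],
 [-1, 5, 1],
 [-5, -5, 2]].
||A||_2 ≈ 9.5731 (= sqrt(largest eigenvalue of A^T A))

||A||_2 = sigma_max(A) = sqrt(lambda_max(A^T A)). Form the symmetric matrix M = A^T A =
[[51, 35, -11],
 [35, 59, -5],
 [-11, -5, 5]].
Its characteristic polynomial (trace, sum of principal 2x2 minors, determinant of M give the coefficients) is
  p(λ) = det(λ I - M) = λ^3 - 115λ^2 + 2188λ - 4356.
No integer candidate from the rational root theorem (±divisors of 4356) is a root, so the roots are irrational. The cubic discriminant is Δ = 14130766800 > 0, so there are three distinct real roots. p(2) = -432 and p(3) = 1200 have opposite signs, so a root lies in (2, 3); Newton's method refines it to λ ≈ 2.2523. p(21) = 138 and p(22) = -1232 have opposite signs, so a root lies in (21, 22); Newton's method refines it to λ ≈ 21.1042. p(91) = -3992 and p(92) = 2268 have opposite signs, so a root lies in (91, 92); Newton's method refines it to λ ≈ 91.6435. Check (Vieta): the three roots sum to 115, matching tr M = 115.
So the eigenvalues of A^T A are ≈ 2.2523, 21.1042, 91.6435 (all ≥ 0, as they must be for A^T A). The largest is λ_max ≈ 91.6435, hence ||A||_2 = sqrt(λ_max) ≈ 9.5731.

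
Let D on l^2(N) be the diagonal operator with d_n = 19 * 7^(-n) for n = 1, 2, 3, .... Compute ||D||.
||D|| = 19/7 (attained at n = 1)

For D diagonal, ||D|| = sup_n |d_n|. The sequence d_n = 19 * 7^(-n) is positive and strictly decreasing (ratio 7^(-1) < 1), so the supremum is d_1 = 19/7. Hence ||D|| = 19/7.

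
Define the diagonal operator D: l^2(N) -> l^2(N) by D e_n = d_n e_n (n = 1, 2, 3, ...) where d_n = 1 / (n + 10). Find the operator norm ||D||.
||D|| = 1/11 (attained at n = 1)

For D diagonal, ||D|| = sup_n |d_n| = sup_n 1/(n + 10). This is positive and strictly decreasing in n, so the supremum is attained at n = 1: d_1 = 1/(1 + 10) = 1/11. Hence ||D|| = 1/11.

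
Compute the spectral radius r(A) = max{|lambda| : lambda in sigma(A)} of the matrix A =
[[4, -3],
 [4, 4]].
r(A) = sqrt(28) ≈ 5.2915

The eigenvalues of A are the roots of its characteristic polynomial. With M = A (coefficients from the trace and determinant):
  p(λ) = det(λ I - M) = λ^2 - 8λ + 28.
For λ^2 - 8λ + 28 the discriminant is -48. It is negative, so the roots are the complex-conjugate pair λ = 4 ± (sqrt(48)/2) i ≈ 4 ± 3.4641i. For a conjugate pair the product of the roots equals the constant term, so |λ|^2 = 28 and |λ| = sqrt(28) ≈ 5.2915.
Thus the eigenvalues (to 4 decimals) are 4 ± 3.4641i (modulus 5.2915). The spectral radius is the largest modulus: r(A) = sqrt(28) ≈ 5.2915. (Cross-check: r(A) ≤ ||A||_2 ≈ 5.8151; equality holds whenever A is normal, though it can also hold for some non-normal A.)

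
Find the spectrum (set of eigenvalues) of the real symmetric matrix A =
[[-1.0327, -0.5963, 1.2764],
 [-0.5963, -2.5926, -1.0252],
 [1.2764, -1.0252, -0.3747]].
sigma(A) ≈ {-3, -2, 1}

A is real symmetric, so its spectrum consists of real eigenvalues. Expanding the characteristic polynomial of the displayed matrix gives
  det(λ I - A) = p(λ) = λ^3 + (4)λ^2 + (1)λ + (-6).
Solving p(λ) = 0 yields eigenvalues ≈ -3, -2, 1. (A is shown rounded to 4 decimals, so these recover the underlying integer eigenvalues to within that precision.)
Verification: the trace of A = -4 equals the sum of eigenvalues -4, and det(A) ≈ 5.9999 matches the eigenvalue product 6.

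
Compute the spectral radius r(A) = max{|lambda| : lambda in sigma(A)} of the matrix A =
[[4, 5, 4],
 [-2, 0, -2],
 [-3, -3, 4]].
r(A) ≈ 4.3431

The eigenvalues of A are the roots of its characteristic polynomial. With M = A (coefficients from the trace, the sum of principal 2x2 minors, and det A):
  p(λ) = det(λ I - M) = λ^3 - 8λ^2 + 32λ - 70.
No integer candidate from the rational root theorem (±divisors of 70) is a root, so the roots are irrational. The cubic discriminant is Δ = -18636 < 0, so there is one real root and a complex-conjugate pair. p(4) = -6 and p(5) = 15 have opposite signs, so a root lies in (4, 5); Newton's method refines it to λ ≈ 4.3431. Dividing out (λ - (4.3431)) leaves approximately λ^2 - 3.6569λ + 16.1177. For λ^2 - 3.6569λ + 16.1177 the discriminant is -51.0975. It is negative, so the remaining roots are the complex-conjugate pair λ ≈ 1.8285 ± 3.5741i. Their product equals the constant term, so |λ|^2 ≈ 16.1177 and |λ| ≈ 4.0147.
Thus the eigenvalues (to 4 decimals) are 4.3431 (modulus 4.3431); 1.8285 ± 3.5741i (modulus 4.0147). The spectral radius is the largest modulus: r(A) ≈ 4.3431. (Cross-check: r(A) ≤ ||A||_2 ≈ 8.063; equality holds whenever A is normal, though it can also hold for some non-normal A.)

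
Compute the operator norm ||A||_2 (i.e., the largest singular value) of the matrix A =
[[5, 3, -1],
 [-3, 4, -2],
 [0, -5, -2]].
||A||_2 ≈ 7.1105 (= sqrt(largest eigenvalue of A^T A))

||A||_2 = sigma_max(A) = sqrt(lambda_max(A^T A)). Form the symmetric matrix M = A^T A =
[[34, 3, 1],
 [3, 50, -1],
 [1, -1, 9]].
Its characteristic polynomial (trace, sum of principal 2x2 minors, determinant of M give the coefficients) is
  p(λ) = det(λ I - M) = λ^3 - 93λ^2 + 2445λ - 15129.
No integer candidate from the rational root theorem (±divisors of 15129) is a root, so the roots are irrational. The cubic discriminant is Δ = 304384176 > 0, so there are three distinct real roots. p(8) = -1009 and p(9) = 72 have opposite signs, so a root lies in (8, 9); Newton's method refines it to λ ≈ 8.9293. p(33) = 216 and p(34) = -203 have opposite signs, so a root lies in (33, 34); Newton's method refines it to λ ≈ 33.511. p(50) = -379 and p(51) = 324 have opposite signs, so a root lies in (50, 51); Newton's method refines it to λ ≈ 50.5596. Check (Vieta): the three roots sum to 93, matching tr M = 93.
So the eigenvalues of A^T A are ≈ 8.9293, 33.511, 50.5596 (all ≥ 0, as they must be for A^T A). The largest is λ_max ≈ 50.5596, hence ||A||_2 = sqrt(λ_max) ≈ 7.1105.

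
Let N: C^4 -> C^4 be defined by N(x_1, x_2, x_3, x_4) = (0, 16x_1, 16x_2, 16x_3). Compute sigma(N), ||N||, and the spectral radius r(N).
sigma(N) = {0}; ||N|| = 16; r(N) = 0. (N is nilpotent with N^4 = 0.)

On C^4, N is a strictly lower-triangular matrix with 16 on the subdiagonal and zeros elsewhere, so its characteristic polynomial is lambda^4 and every eigenvalue is 0: sigma(N) = {0}. For the operator norm, N e_i = 16e_{i+1} for i = 1, ..., 3 and N e_4 = 0, so the singular values of N are 16 (with multiplicity 3) and 0; hence ||N|| = 16. The spectral radius r(N) = max|lambda| = 0. Note ||N|| > r(N) — characteristic of non-normal nilpotent operators. Indeed N^4 = 0.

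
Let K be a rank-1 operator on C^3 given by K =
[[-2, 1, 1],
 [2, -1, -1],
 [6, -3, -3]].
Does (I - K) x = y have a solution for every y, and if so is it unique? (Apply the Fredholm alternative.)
(I - K) is invertible (det(I - K) = 7 ≠ 0), so for every y in C^3 the equation (I - K) x = y has a unique solution.

K has rank 1, so it is an outer product K = u v^T: every row of K is a multiple of one row vector. Reading off the entries, u = (1, -1, -3) and v = (-2, 1, 1) (row i of K equals u_i·v^T). A rank-one matrix u v^T satisfies K u = u (v·u) and kills the (2)-dimensional subspace v^⊥, so its characteristic polynomial is lambda^2 (lambda - v·u) with v·u = tr K = -6. Hence the eigenvalues of I - K are 1 (multiplicity 2) and 1 - (-6) = 7, so det(I - K) = 7. (Direct check: I - K =
[[3, -1, -1],
 [-2, 2, 1],
 [-6, 3, 4]]
has determinant 7.) The finite-dimensional Fredholm alternative says: either (I - K) is invertible, or ker(I - K) ≠ {0} and then range(I - K) = ker((I - K)^*)^⊥, with dim ker(I - K) = dim ker((I - K)^*). Since det(I - K) ≠ 0, 1 is not an eigenvalue of K and ker(I - K) = {0}, so we are in the first case: for every y there is a unique x = (I - K)^(-1) y. Explicitly, by the Sherman–Morrison formula, (I - u v^T)^(-1) = I + u v^T/(1 - v·u), i.e. (I - K)^(-1) = I + K/(7).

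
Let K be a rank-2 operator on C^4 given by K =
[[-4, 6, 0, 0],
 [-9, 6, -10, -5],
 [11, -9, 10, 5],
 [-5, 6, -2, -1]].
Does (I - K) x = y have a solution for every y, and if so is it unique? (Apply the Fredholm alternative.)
(I - K) is invertible (det(I - K) = -22 ≠ 0), so for every y in C^4 the equation (I - K) x = y has a unique solution.

K has rank 2 and factors as K = U V^T = u1 v1^T + u2 v2^T with u1 = (-2, -2, 3, -2), v1 = (3, -3, 2, 1), u2 = (-2, 3, -2, -1), v2 = (-1, 0, -2, -1) (multiplying out reproduces the displayed K). The nonzero eigenvalues of U V^T coincide with those of the 2 x 2 matrix G = V^T U = [[v1·u1, v1·u2], [v2·u1, v2·u2]] = [[4, -20], [-2, 7]], and by the Sylvester determinant identity det(I_4 - U V^T) = det(I_2 - V^T U) = det([[-3, 20], [2, -6]]) = (-3)(-6) - (20)(2) = -22. (Direct check: I - K =
[[5, -6, 0, 0],
 [9, -5, 10, 5],
 [-11, 9, -9, -5],
 [5, -6, 2, 2]]
has determinant -22.) The finite-dimensional Fredholm alternative says: either (I - K) is invertible, or ker(I - K) ≠ {0} and then range(I - K) = ker((I - K)^*)^⊥, with dim ker(I - K) = dim ker((I - K)^*). Since det(I - K) ≠ 0, 1 is not an eigenvalue of K and ker(I - K) = {0}, so we are in the first case: for every y there is a unique x = (I - K)^(-1) y. (Explicitly, by the Woodbury identity, (I - U V^T)^(-1) = I + U (I_2 - G)^(-1) V^T.)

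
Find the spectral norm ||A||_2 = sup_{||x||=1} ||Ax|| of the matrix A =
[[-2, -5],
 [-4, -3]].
||A||_2 = sqrt((54 + sqrt(2132))/2) ≈ 7.0772 (= sqrt(largest eigenvalue of A^T A))

||A||_2 = sigma_max(A) = sqrt(lambda_max(A^T A)). Form the symmetric matrix M = A^T A =
[[20, 22],
 [22, 34]].
Its characteristic polynomial (trace, determinant of M give the coefficients) is
  p(λ) = det(λ I - M) = λ^2 - 54λ + 196.
For λ^2 - 54λ + 196 the discriminant is 2132. It is nonnegative but not a perfect square, so the roots are real and irrational: λ = (54 ± sqrt(2132))/2 ≈ 50.0868, 3.9132.
So the eigenvalues of A^T A are ≈ 3.9132, 50.0868 (all ≥ 0, as they must be for A^T A). The largest is λ_max = (54 + sqrt(2132))/2 ≈ 50.0868, hence ||A||_2 = sqrt(λ_max) = sqrt((54 + sqrt(2132))/2) ≈ 7.0772.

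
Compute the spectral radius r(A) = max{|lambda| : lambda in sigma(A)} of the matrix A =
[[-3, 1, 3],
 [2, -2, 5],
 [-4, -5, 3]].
r(A) ≈ 5.8398

The eigenvalues of A are the roots of its characteristic polynomial. With M = A (coefficients from the trace, the sum of principal 2x2 minors, and det A):
  p(λ) = det(λ I - M) = λ^3 + 2λ^2 + 26λ + 137.
No integer candidate from the rational root theorem (±divisors of 137) is a root, so the roots are irrational. The cubic discriminant is Δ = -450515 < 0, so there is one real root and a complex-conjugate pair. p(-5) = -68 and p(-4) = 1 have opposite signs, so a root lies in (-5, -4); Newton's method refines it to λ ≈ -4.0172. Dividing out (λ - (-4.0172)) leaves approximately λ^2 - 2.0172λ + 34.1034. For λ^2 - 2.0172λ + 34.1034 the discriminant is -132.3447. It is negative, so the remaining roots are the complex-conjugate pair λ ≈ 1.0086 ± 5.7521i. Their product equals the constant term, so |λ|^2 ≈ 34.1034 and |λ| ≈ 5.8398.
Thus the eigenvalues (to 4 decimals) are -4.0172 (modulus 4.0172); 1.0086 ± 5.7521i (modulus 5.8398). The spectral radius is the largest modulus: r(A) ≈ 5.8398. (Cross-check: r(A) ≤ ||A||_2 ≈ 8.172; equality holds whenever A is normal, though it can also hold for some non-normal A.)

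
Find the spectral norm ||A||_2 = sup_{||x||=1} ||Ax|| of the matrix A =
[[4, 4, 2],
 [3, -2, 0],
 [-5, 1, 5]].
||A||_2 ≈ 7.7198 (= sqrt(largest eigenvalue of A^T A))

||A||_2 = sigma_max(A) = sqrt(lambda_max(A^T A)). Form the symmetric matrix M = A^T A =
[[50, 5, -17],
 [5, 21, 13],
 [-17, 13, 29]].
Its characteristic polynomial (trace, sum of principal 2x2 minors, determinant of M give the coefficients) is
  p(λ) = det(λ I - M) = λ^3 - 100λ^2 + 2626λ - 12996.
No integer candidate from the rational root theorem (±divisors of 12996) is a root, so the roots are irrational. The cubic discriminant is Δ = 1409778864 > 0, so there are three distinct real roots. p(6) = -624 and p(7) = 829 have opposite signs, so a root lies in (6, 7); Newton's method refines it to λ ≈ 6.416. p(33) = 699 and p(34) = -8 have opposite signs, so a root lies in (33, 34); Newton's method refines it to λ ≈ 33.9887. p(59) = -783 and p(60) = 564 have opposite signs, so a root lies in (59, 60); Newton's method refines it to λ ≈ 59.5953. Check (Vieta): the three roots sum to 100, matching tr M = 100.
So the eigenvalues of A^T A are ≈ 6.416, 33.9887, 59.5953 (all ≥ 0, as they must be for A^T A). The largest is λ_max ≈ 59.5953, hence ||A||_2 = sqrt(λ_max) ≈ 7.7198.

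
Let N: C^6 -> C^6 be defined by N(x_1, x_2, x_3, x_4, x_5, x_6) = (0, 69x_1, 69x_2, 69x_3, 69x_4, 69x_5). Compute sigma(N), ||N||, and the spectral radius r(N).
sigma(N) = {0}; ||N|| = 69; r(N) = 0. (N is nilpotent with N^6 = 0.)

On C^6, N is a strictly lower-triangular matrix with 69 on the subdiagonal and zeros elsewhere, so its characteristic polynomial is lambda^6 and every eigenvalue is 0: sigma(N) = {0}. For the operator norm, N e_i = 69e_{i+1} for i = 1, ..., 5 and N e_6 = 0, so the singular values of N are 69 (with multiplicity 5) and 0; hence ||N|| = 69. The spectral radius r(N) = max|lambda| = 0. Note ||N|| > r(N) — characteristic of non-normal nilpotent operators. Indeed N^6 = 0.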